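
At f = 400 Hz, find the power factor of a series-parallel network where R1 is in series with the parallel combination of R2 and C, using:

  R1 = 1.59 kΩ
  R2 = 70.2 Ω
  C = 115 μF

Step 1 — Angular frequency: ω = 2π·f = 2π·400 = 2513 rad/s.
Step 2 — Component impedances:
  R1: Z = R = 1590 Ω
  R2: Z = R = 70.2 Ω
  C: Z = 1/(jωC) = -j/(ω·C) = 0 - j3.46 Ω
Step 3 — Parallel branch: R2 || C = 1/(1/R2 + 1/C) = 0.1701 - j3.452 Ω.
Step 4 — Series with R1: Z_total = R1 + (R2 || C) = 1590 - j3.452 Ω = 1590∠-0.1° Ω.
Step 5 — Power factor: PF = cos(φ) = Re(Z)/|Z| = 1590/1590 = 1.
Step 6 — Type: Im(Z) = -3.452 ⇒ leading (phase φ = -0.1°).

PF = 1 (leading, φ = -0.1°)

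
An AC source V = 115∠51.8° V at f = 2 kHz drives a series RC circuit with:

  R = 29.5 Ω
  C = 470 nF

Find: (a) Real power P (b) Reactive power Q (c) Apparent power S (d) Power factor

Step 1 — Angular frequency: ω = 2π·f = 2π·2000 = 1.257e+04 rad/s.
Step 2 — Component impedances:
  R: Z = R = 29.5 Ω
  C: Z = 1/(jωC) = -j/(ω·C) = 0 - j169.3 Ω
Step 3 — Series combination: Z_total = R + C = 29.5 - j169.3 Ω = 171.9∠-80.1° Ω.
Step 4 — Source phasor: V = 115∠51.8° V = 71.12 + j90.37 V.
Step 5 — Current: I = V / Z = -0.447 + j0.4979 A = 0.6691∠131.9° A.
Step 6 — Complex power: S = V·I* = 13.21 - j75.81 VA.
Step 7 — Real power: P = Re(S) = 13.21 W.
Step 8 — Reactive power: Q = Im(S) = -75.81 VAR.
Step 9 — Apparent power: |S| = 76.95 VA.
Step 10 — Power factor: PF = P/|S| = 0.1716 (leading).

(a) P = 13.21 W  (b) Q = -75.81 VAR  (c) S = 76.95 VA  (d) PF = 0.1716 (leading)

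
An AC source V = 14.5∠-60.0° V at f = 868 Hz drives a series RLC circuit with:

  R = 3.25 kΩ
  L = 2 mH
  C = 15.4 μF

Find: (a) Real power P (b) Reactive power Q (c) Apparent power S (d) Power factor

Step 1 — Angular frequency: ω = 2π·f = 2π·868 = 5454 rad/s.
Step 2 — Component impedances:
  R: Z = R = 3250 Ω
  L: Z = jωL = j·5454·0.002 = 0 + j10.91 Ω
  C: Z = 1/(jωC) = -j/(ω·C) = 0 - j11.91 Ω
Step 3 — Series combination: Z_total = R + L + C = 3250 - j0.9988 Ω = 3250∠-0.0° Ω.
Step 4 — Source phasor: V = 14.5∠-60.0° V = 7.25 - j12.56 V.
Step 5 — Current: I = V / Z = 0.002232 - j0.003863 A = 0.004462∠-60.0° A.
Step 6 — Complex power: S = V·I* = 0.06469 - j1.988e-05 VA.
Step 7 — Real power: P = Re(S) = 0.06469 W.
Step 8 — Reactive power: Q = Im(S) = -1.988e-05 VAR.
Step 9 — Apparent power: |S| = 0.06469 VA.
Step 10 — Power factor: PF = P/|S| = 1 (leading).

(a) P = 0.06469 W  (b) Q = -1.988e-05 VAR  (c) S = 0.06469 VA  (d) PF = 1 (leading)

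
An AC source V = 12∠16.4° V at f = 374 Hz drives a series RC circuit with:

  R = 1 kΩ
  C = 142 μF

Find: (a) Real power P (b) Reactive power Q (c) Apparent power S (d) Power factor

Step 1 — Angular frequency: ω = 2π·f = 2π·374 = 2350 rad/s.
Step 2 — Component impedances:
  R: Z = R = 1000 Ω
  C: Z = 1/(jωC) = -j/(ω·C) = 0 - j2.997 Ω
Step 3 — Series combination: Z_total = R + C = 1000 - j2.997 Ω = 1000∠-0.2° Ω.
Step 4 — Source phasor: V = 12∠16.4° V = 11.51 + j3.388 V.
Step 5 — Current: I = V / Z = 0.0115 + j0.003423 A = 0.012∠16.6° A.
Step 6 — Complex power: S = V·I* = 0.144 - j0.0004315 VA.
Step 7 — Real power: P = Re(S) = 0.144 W.
Step 8 — Reactive power: Q = Im(S) = -0.0004315 VAR.
Step 9 — Apparent power: |S| = 0.144 VA.
Step 10 — Power factor: PF = P/|S| = 1 (leading).

(a) P = 0.144 W  (b) Q = -0.0004315 VAR  (c) S = 0.144 VA  (d) PF = 1 (leading)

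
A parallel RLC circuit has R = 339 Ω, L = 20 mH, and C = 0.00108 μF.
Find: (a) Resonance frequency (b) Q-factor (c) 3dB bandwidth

Step 1 — Resonance: ω₀ = 1/√(LC) = 1/√(0.02·1.08e-09) = 2.152e+05 rad/s.
Step 2 — f₀ = ω₀/(2π) = 3.424e+04 Hz.
Step 3 — Parallel Q: Q = R/(ω₀L) = 339/(2.152e+05·0.02) = 0.07878.
Step 4 — Bandwidth: Δω = ω₀/Q = 2.731e+06 rad/s; BW = Δω/(2π) = 4.347e+05 Hz.

(a) f₀ = 3.424e+04 Hz  (b) Q = 0.07878  (c) BW = 4.347e+05 Hz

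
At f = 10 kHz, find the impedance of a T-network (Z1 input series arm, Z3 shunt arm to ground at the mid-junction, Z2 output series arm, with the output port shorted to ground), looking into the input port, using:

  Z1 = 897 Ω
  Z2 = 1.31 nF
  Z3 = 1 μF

Step 1 — Angular frequency: ω = 2π·f = 2π·1e+04 = 6.283e+04 rad/s.
Step 2 — Component impedances:
  Z1: Z = R = 897 Ω
  Z2: Z = 1/(jωC) = -j/(ω·C) = 0 - j1.215e+04 Ω
  Z3: Z = 1/(jωC) = -j/(ω·C) = 0 - j15.92 Ω
Step 3 — With the output port shorted to ground, the output series arm Z2 runs from the junction to ground; the shunt arm Z3 also runs from the junction to ground. They appear in parallel: Z3 || Z2 = 0 - j15.89 Ω.
Step 4 — Series with input arm Z1: Z_in = Z1 + (Z3 || Z2) = 897 - j15.89 Ω = 897.1∠-1.0° Ω.

Z = 897 - j15.89 Ω = 897.1∠-1.0° Ω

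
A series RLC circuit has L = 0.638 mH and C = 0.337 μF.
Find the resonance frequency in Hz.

Step 1 — Resonance condition Im(Z)=0 gives ω₀ = 1/√(LC).
Step 2 — ω₀ = 1/√(0.000638·3.37e-07) = 6.82e+04 rad/s.
Step 3 — f₀ = ω₀/(2π) = 1.085e+04 Hz.

f₀ = 1.085e+04 Hz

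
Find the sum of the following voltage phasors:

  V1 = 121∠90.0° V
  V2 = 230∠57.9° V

Step 1 — Convert each phasor to rectangular form:
  V1 = 121·(cos(90.0°) + j·sin(90.0°)) = 0 + j121 V
  V2 = 230·(cos(57.9°) + j·sin(57.9°)) = 122.2 + j194.8 V
Step 2 — Sum components: V_total = 122.2 + j315.8 V.
Step 3 — Convert to polar: |V_total| = 338.7 V, ∠V_total = 68.8°.

V_total = 338.7∠68.8° V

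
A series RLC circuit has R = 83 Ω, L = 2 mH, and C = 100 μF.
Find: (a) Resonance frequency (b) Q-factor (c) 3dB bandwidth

Step 1 — Resonance condition Im(Z)=0 gives ω₀ = 1/√(LC).
Step 2 — ω₀ = 1/√(0.002·0.0001) = 2236 rad/s.
Step 3 — f₀ = ω₀/(2π) = 355.9 Hz.
Step 4 — Series Q: Q = ω₀L/R = 2236·0.002/83 = 0.05388.
Step 5 — 3dB bandwidth: Δω = ω₀/Q = 4.15e+04 rad/s; BW = Δω/(2π) = 6605 Hz.

(a) f₀ = 355.9 Hz  (b) Q = 0.05388  (c) BW = 6605 Hz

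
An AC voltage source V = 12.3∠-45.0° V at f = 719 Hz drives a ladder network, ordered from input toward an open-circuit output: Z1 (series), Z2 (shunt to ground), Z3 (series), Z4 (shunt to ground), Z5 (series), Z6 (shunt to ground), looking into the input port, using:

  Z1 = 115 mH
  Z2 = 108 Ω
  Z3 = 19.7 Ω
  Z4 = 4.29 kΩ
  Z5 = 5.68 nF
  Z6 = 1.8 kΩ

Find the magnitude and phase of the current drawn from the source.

Step 1 — Angular frequency: ω = 2π·f = 2π·719 = 4518 rad/s.
Step 2 — Component impedances:
  Z1: Z = jωL = j·4518·0.115 = 0 + j519.5 Ω
  Z2: Z = R = 108 Ω
  Z3: Z = R = 19.7 Ω
  Z4: Z = R = 4290 Ω
  Z5: Z = 1/(jωC) = -j/(ω·C) = 0 - j3.897e+04 Ω
  Z6: Z = R = 1800 Ω
Step 3 — Ladder network (open output): work backward from the far end, alternating series and parallel combinations. Z_in = 105.3 + j519.2 Ω = 529.8∠78.5° Ω.
Step 4 — Source phasor: V = 12.3∠-45.0° V = 8.697 - j8.697 V.
Step 5 — Ohm's law: I = V / Z_total = (8.697 - j8.697) / (105.3 + j519.2) = -0.01282 - j0.01935 A.
Step 6 — Convert to polar: |I| = 0.02322 A, ∠I = -123.5°.

I = 0.02322∠-123.5° A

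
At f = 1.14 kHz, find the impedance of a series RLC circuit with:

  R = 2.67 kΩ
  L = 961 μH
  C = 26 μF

Step 1 — Angular frequency: ω = 2π·f = 2π·1140 = 7163 rad/s.
Step 2 — Component impedances:
  R: Z = R = 2670 Ω
  L: Z = jωL = j·7163·0.000961 = 0 + j6.883 Ω
  C: Z = 1/(jωC) = -j/(ω·C) = 0 - j5.37 Ω
Step 3 — Series combination: Z_total = R + L + C = 2670 + j1.514 Ω = 2670∠0.0° Ω.

Z = 2670 + j1.514 Ω = 2670∠0.0° Ω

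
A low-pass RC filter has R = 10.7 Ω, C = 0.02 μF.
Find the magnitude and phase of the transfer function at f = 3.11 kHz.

Step 1 — Angular frequency: ω = 2π·3110 = 1.954e+04 rad/s.
Step 2 — Transfer function: H(jω) = 1/(1 + jωRC).
Step 3 — Denominator: 1 + jωRC = 1 + j·1.954e+04·10.7·2e-08 = 1 + j0.004182.
Step 4 — H = 1 - j0.004182.
Step 5 — Magnitude: |H| = 1 (-0.0 dB); phase: φ = -0.2°.

|H| = 1 (-0.0 dB), φ = -0.2°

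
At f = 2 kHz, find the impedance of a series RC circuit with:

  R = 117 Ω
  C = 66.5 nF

Step 1 — Angular frequency: ω = 2π·f = 2π·2000 = 1.257e+04 rad/s.
Step 2 — Component impedances:
  R: Z = R = 117 Ω
  C: Z = 1/(jωC) = -j/(ω·C) = 0 - j1197 Ω
Step 3 — Series combination: Z_total = R + C = 117 - j1197 Ω = 1202∠-84.4° Ω.

Z = 117 - j1197 Ω = 1202∠-84.4° Ω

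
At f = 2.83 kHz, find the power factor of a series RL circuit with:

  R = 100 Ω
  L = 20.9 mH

Step 1 — Angular frequency: ω = 2π·f = 2π·2830 = 1.778e+04 rad/s.
Step 2 — Component impedances:
  R: Z = R = 100 Ω
  L: Z = jωL = j·1.778e+04·0.0209 = 0 + j371.6 Ω
Step 3 — Series combination: Z_total = R + L = 100 + j371.6 Ω = 384.9∠74.9° Ω.
Step 4 — Power factor: PF = cos(φ) = Re(Z)/|Z| = 100/384.9 = 0.2598.
Step 5 — Type: Im(Z) = 371.6 ⇒ lagging (phase φ = 74.9°).

PF = 0.2598 (lagging, φ = 74.9°)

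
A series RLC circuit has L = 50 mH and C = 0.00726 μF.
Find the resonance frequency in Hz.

Step 1 — Resonance condition Im(Z)=0 gives ω₀ = 1/√(LC).
Step 2 — ω₀ = 1/√(0.05·7.26e-09) = 5.249e+04 rad/s.
Step 3 — f₀ = ω₀/(2π) = 8353 Hz.

f₀ = 8353 Hz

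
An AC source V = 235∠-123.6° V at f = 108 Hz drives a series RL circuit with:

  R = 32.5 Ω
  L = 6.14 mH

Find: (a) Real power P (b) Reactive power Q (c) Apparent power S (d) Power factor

Step 1 — Angular frequency: ω = 2π·f = 2π·108 = 678.6 rad/s.
Step 2 — Component impedances:
  R: Z = R = 32.5 Ω
  L: Z = jωL = j·678.6·0.00614 = 0 + j4.167 Ω
Step 3 — Series combination: Z_total = R + L = 32.5 + j4.167 Ω = 32.77∠7.3° Ω.
Step 4 — Source phasor: V = 235∠-123.6° V = -130 - j195.7 V.
Step 5 — Current: I = V / Z = -4.696 - j5.421 A = 7.172∠-130.9° A.
Step 6 — Complex power: S = V·I* = 1672 + j214.3 VA.
Step 7 — Real power: P = Re(S) = 1672 W.
Step 8 — Reactive power: Q = Im(S) = 214.3 VAR.
Step 9 — Apparent power: |S| = 1685 VA.
Step 10 — Power factor: PF = P/|S| = 0.9919 (lagging).

(a) P = 1672 W  (b) Q = 214.3 VAR  (c) S = 1685 VA  (d) PF = 0.9919 (lagging)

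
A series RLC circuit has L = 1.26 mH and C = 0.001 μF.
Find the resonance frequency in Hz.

Step 1 — Resonance condition Im(Z)=0 gives ω₀ = 1/√(LC).
Step 2 — ω₀ = 1/√(0.00126·1e-09) = 8.909e+05 rad/s.
Step 3 — f₀ = ω₀/(2π) = 1.418e+05 Hz.

f₀ = 1.418e+05 Hz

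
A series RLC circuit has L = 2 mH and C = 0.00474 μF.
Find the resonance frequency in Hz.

Step 1 — Resonance condition Im(Z)=0 gives ω₀ = 1/√(LC).
Step 2 — ω₀ = 1/√(0.002·4.74e-09) = 3.248e+05 rad/s.
Step 3 — f₀ = ω₀/(2π) = 5.169e+04 Hz.

f₀ = 5.169e+04 Hz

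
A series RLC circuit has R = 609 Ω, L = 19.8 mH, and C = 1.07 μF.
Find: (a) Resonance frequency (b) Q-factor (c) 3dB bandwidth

Step 1 — Resonance: ω₀ = 1/√(LC) = 1/√(0.0198·1.07e-06) = 6870 rad/s.
Step 2 — f₀ = ω₀/(2π) = 1093 Hz.
Step 3 — Series Q: Q = ω₀L/R = 6870·0.0198/609 = 0.2234.
Step 4 — Bandwidth: Δω = ω₀/Q = 3.076e+04 rad/s; BW = Δω/(2π) = 4895 Hz.

(a) f₀ = 1093 Hz  (b) Q = 0.2234  (c) BW = 4895 Hz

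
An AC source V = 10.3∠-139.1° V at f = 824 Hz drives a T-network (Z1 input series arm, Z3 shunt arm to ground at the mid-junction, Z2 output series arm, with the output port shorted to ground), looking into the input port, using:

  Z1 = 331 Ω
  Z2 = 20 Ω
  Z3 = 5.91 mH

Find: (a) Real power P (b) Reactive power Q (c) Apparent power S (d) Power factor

Step 1 — Angular frequency: ω = 2π·f = 2π·824 = 5177 rad/s.
Step 2 — Component impedances:
  Z1: Z = R = 331 Ω
  Z2: Z = R = 20 Ω
  Z3: Z = jωL = j·5177·0.00591 = 0 + j30.6 Ω
Step 3 — With the output port shorted to ground, the output series arm Z2 runs from the junction to ground; the shunt arm Z3 also runs from the junction to ground. They appear in parallel: Z3 || Z2 = 14.01 + j9.159 Ω.
Step 4 — Series with input arm Z1: Z_in = Z1 + (Z3 || Z2) = 345 + j9.159 Ω = 345.1∠1.5° Ω.
Step 5 — Source phasor: V = 10.3∠-139.1° V = -7.785 - j6.744 V.
Step 6 — Current: I = V / Z = -0.02307 - j0.01893 A = 0.02984∠-140.6° A.
Step 7 — Complex power: S = V·I* = 0.3073 + j0.008158 VA.
Step 8 — Real power: P = Re(S) = 0.3073 W.
Step 9 — Reactive power: Q = Im(S) = 0.008158 VAR.
Step 10 — Apparent power: |S| = 0.3074 VA.
Step 11 — Power factor: PF = P/|S| = 0.9996 (lagging).

(a) P = 0.3073 W  (b) Q = 0.008158 VAR  (c) S = 0.3074 VA  (d) PF = 0.9996 (lagging)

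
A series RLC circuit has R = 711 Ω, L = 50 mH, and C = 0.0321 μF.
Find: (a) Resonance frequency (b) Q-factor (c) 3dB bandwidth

Step 1 — Resonance: ω₀ = 1/√(LC) = 1/√(0.05·3.21e-08) = 2.496e+04 rad/s.
Step 2 — f₀ = ω₀/(2π) = 3973 Hz.
Step 3 — Series Q: Q = ω₀L/R = 2.496e+04·0.05/711 = 1.755.
Step 4 — Bandwidth: Δω = ω₀/Q = 1.422e+04 rad/s; BW = Δω/(2π) = 2263 Hz.

(a) f₀ = 3973 Hz  (b) Q = 1.755  (c) BW = 2263 Hz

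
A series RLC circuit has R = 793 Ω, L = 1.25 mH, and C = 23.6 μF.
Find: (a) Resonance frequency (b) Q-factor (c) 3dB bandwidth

Step 1 — Resonance: ω₀ = 1/√(LC) = 1/√(0.00125·2.36e-05) = 5822 rad/s.
Step 2 — f₀ = ω₀/(2π) = 926.6 Hz.
Step 3 — Series Q: Q = ω₀L/R = 5822·0.00125/793 = 0.009178.
Step 4 — Bandwidth: Δω = ω₀/Q = 6.344e+05 rad/s; BW = Δω/(2π) = 1.01e+05 Hz.

(a) f₀ = 926.6 Hz  (b) Q = 0.009178  (c) BW = 1.01e+05 Hz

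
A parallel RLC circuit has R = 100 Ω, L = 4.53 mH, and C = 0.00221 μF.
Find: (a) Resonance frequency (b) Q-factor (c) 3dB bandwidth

Step 1 — Resonance: ω₀ = 1/√(LC) = 1/√(0.00453·2.21e-09) = 3.16e+05 rad/s.
Step 2 — f₀ = ω₀/(2π) = 5.03e+04 Hz.
Step 3 — Parallel Q: Q = R/(ω₀L) = 100/(3.16e+05·0.00453) = 0.06985.
Step 4 — Bandwidth: Δω = ω₀/Q = 4.525e+06 rad/s; BW = Δω/(2π) = 7.202e+05 Hz.

(a) f₀ = 5.03e+04 Hz  (b) Q = 0.06985  (c) BW = 7.202e+05 Hz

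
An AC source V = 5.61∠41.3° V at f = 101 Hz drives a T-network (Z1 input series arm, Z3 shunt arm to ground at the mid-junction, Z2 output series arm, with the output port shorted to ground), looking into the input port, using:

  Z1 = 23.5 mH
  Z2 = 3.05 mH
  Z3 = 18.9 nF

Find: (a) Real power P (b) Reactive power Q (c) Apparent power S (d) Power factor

Step 1 — Angular frequency: ω = 2π·f = 2π·101 = 634.6 rad/s.
Step 2 — Component impedances:
  Z1: Z = jωL = j·634.6·0.0235 = 0 + j14.91 Ω
  Z2: Z = jωL = j·634.6·0.00305 = 0 + j1.936 Ω
  Z3: Z = 1/(jωC) = -j/(ω·C) = 0 - j8.338e+04 Ω
Step 3 — With the output port shorted to ground, the output series arm Z2 runs from the junction to ground; the shunt arm Z3 also runs from the junction to ground. They appear in parallel: Z3 || Z2 = 0 + j1.936 Ω.
Step 4 — Series with input arm Z1: Z_in = Z1 + (Z3 || Z2) = 0 + j16.85 Ω = 16.85∠90.0° Ω.
Step 5 — Source phasor: V = 5.61∠41.3° V = 4.215 + j3.703 V.
Step 6 — Current: I = V / Z = 0.2198 - j0.2501 A = 0.333∠-48.7° A.
Step 7 — Complex power: S = V·I* = 0 + j1.868 VA.
Step 8 — Real power: P = Re(S) = 0 W.
Step 9 — Reactive power: Q = Im(S) = 1.868 VAR.
Step 10 — Apparent power: |S| = 1.868 VA.
Step 11 — Power factor: PF = P/|S| = 0 (lagging).

(a) P = 0 W  (b) Q = 1.868 VAR  (c) S = 1.868 VA  (d) PF = 0 (lagging)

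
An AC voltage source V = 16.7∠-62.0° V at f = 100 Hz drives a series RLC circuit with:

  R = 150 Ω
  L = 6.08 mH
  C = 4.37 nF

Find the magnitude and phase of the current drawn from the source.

Step 1 — Angular frequency: ω = 2π·f = 2π·100 = 628.3 rad/s.
Step 2 — Component impedances:
  R: Z = R = 150 Ω
  L: Z = jωL = j·628.3·0.00608 = 0 + j3.82 Ω
  C: Z = 1/(jωC) = -j/(ω·C) = 0 - j3.642e+05 Ω
Step 3 — Series combination: Z_total = R + L + C = 150 - j3.642e+05 Ω = 3.642e+05∠-90.0° Ω.
Step 4 — Source phasor: V = 16.7∠-62.0° V = 7.84 - j14.75 V.
Step 5 — Ohm's law: I = V / Z_total = (7.84 - j14.75) / (150 - j3.642e+05) = 4.05e-05 + j2.151e-05 A.
Step 6 — Convert to polar: |I| = 4.585e-05 A, ∠I = 28.0°.

I = 4.585e-05∠28.0° A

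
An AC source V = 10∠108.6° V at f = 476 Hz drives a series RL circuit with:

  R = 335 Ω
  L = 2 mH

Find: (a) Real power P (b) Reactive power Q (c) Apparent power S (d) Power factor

Step 1 — Angular frequency: ω = 2π·f = 2π·476 = 2991 rad/s.
Step 2 — Component impedances:
  R: Z = R = 335 Ω
  L: Z = jωL = j·2991·0.002 = 0 + j5.982 Ω
Step 3 — Series combination: Z_total = R + L = 335 + j5.982 Ω = 335.1∠1.0° Ω.
Step 4 — Source phasor: V = 10∠108.6° V = -3.19 + j9.478 V.
Step 5 — Current: I = V / Z = -0.009013 + j0.02845 A = 0.02985∠107.6° A.
Step 6 — Complex power: S = V·I* = 0.2984 + j0.005328 VA.
Step 7 — Real power: P = Re(S) = 0.2984 W.
Step 8 — Reactive power: Q = Im(S) = 0.005328 VAR.
Step 9 — Apparent power: |S| = 0.2985 VA.
Step 10 — Power factor: PF = P/|S| = 0.9998 (lagging).

(a) P = 0.2984 W  (b) Q = 0.005328 VAR  (c) S = 0.2985 VA  (d) PF = 0.9998 (lagging)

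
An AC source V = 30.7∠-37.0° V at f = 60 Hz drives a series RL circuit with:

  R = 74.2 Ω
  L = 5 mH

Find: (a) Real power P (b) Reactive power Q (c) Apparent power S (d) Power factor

Step 1 — Angular frequency: ω = 2π·f = 2π·60 = 377 rad/s.
Step 2 — Component impedances:
  R: Z = R = 74.2 Ω
  L: Z = jωL = j·377·0.005 = 0 + j1.885 Ω
Step 3 — Series combination: Z_total = R + L = 74.2 + j1.885 Ω = 74.22∠1.5° Ω.
Step 4 — Source phasor: V = 30.7∠-37.0° V = 24.52 - j18.48 V.
Step 5 — Current: I = V / Z = 0.3239 - j0.2572 A = 0.4136∠-38.5° A.
Step 6 — Complex power: S = V·I* = 12.69 + j0.3225 VA.
Step 7 — Real power: P = Re(S) = 12.69 W.
Step 8 — Reactive power: Q = Im(S) = 0.3225 VAR.
Step 9 — Apparent power: |S| = 12.7 VA.
Step 10 — Power factor: PF = P/|S| = 0.9997 (lagging).

(a) P = 12.69 W  (b) Q = 0.3225 VAR  (c) S = 12.7 VA  (d) PF = 0.9997 (lagging)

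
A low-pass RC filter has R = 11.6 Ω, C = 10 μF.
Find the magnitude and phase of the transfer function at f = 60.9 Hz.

Step 1 — Angular frequency: ω = 2π·60.9 = 382.6 rad/s.
Step 2 — Transfer function: H(jω) = 1/(1 + jωRC).
Step 3 — Denominator: 1 + jωRC = 1 + j·382.6·11.6·1e-05 = 1 + j0.04439.
Step 4 — H = 0.998 - j0.0443.
Step 5 — Magnitude: |H| = 0.999 (-0.0 dB); phase: φ = -2.5°.

|H| = 0.999 (-0.0 dB), φ = -2.5°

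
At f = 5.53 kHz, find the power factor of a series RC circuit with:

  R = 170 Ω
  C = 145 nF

Step 1 — Angular frequency: ω = 2π·f = 2π·5530 = 3.475e+04 rad/s.
Step 2 — Component impedances:
  R: Z = R = 170 Ω
  C: Z = 1/(jωC) = -j/(ω·C) = 0 - j198.5 Ω
Step 3 — Series combination: Z_total = R + C = 170 - j198.5 Ω = 261.3∠-49.4° Ω.
Step 4 — Power factor: PF = cos(φ) = Re(Z)/|Z| = 170/261.34 = 0.6505.
Step 5 — Type: Im(Z) = -198.5 ⇒ leading (phase φ = -49.4°).

PF = 0.6505 (leading, φ = -49.4°)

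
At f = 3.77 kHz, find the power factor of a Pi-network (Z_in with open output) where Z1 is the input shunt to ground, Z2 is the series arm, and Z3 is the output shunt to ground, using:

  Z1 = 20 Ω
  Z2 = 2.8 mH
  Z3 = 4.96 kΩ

Step 1 — Angular frequency: ω = 2π·f = 2π·3770 = 2.369e+04 rad/s.
Step 2 — Component impedances:
  Z1: Z = R = 20 Ω
  Z2: Z = jωL = j·2.369e+04·0.0028 = 0 + j66.33 Ω
  Z3: Z = R = 4960 Ω
Step 3 — With open output, the series arm Z2 and the output shunt Z3 appear in series to ground: Z2 + Z3 = 4960 + j66.33 Ω.
Step 4 — Parallel with input shunt Z1: Z_in = Z1 || (Z2 + Z3) = 19.92 + j0.00107 Ω = 19.92∠0.0° Ω.
Step 5 — Power factor: PF = cos(φ) = Re(Z)/|Z| = 19.92/19.92 = 1.
Step 6 — Type: Im(Z) = 0.00107 ⇒ lagging (phase φ = 0.0°).

PF = 1 (lagging, φ = 0.0°)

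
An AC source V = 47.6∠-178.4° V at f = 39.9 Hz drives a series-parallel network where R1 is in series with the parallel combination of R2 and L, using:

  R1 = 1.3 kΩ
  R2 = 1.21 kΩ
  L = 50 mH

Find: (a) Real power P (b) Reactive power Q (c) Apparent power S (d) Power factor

Step 1 — Angular frequency: ω = 2π·f = 2π·39.9 = 250.7 rad/s.
Step 2 — Component impedances:
  R1: Z = R = 1300 Ω
  R2: Z = R = 1210 Ω
  L: Z = jωL = j·250.7·0.05 = 0 + j12.53 Ω
Step 3 — Parallel branch: R2 || L = 1/(1/R2 + 1/L) = 0.1298 + j12.53 Ω.
Step 4 — Series with R1: Z_total = R1 + (R2 || L) = 1300 + j12.53 Ω = 1300∠0.6° Ω.
Step 5 — Source phasor: V = 47.6∠-178.4° V = -47.58 - j1.329 V.
Step 6 — Current: I = V / Z = -0.0366 - j0.0006694 A = 0.03661∠-179.0° A.
Step 7 — Complex power: S = V·I* = 1.743 + j0.0168 VA.
Step 8 — Real power: P = Re(S) = 1.743 W.
Step 9 — Reactive power: Q = Im(S) = 0.0168 VAR.
Step 10 — Apparent power: |S| = 1.743 VA.
Step 11 — Power factor: PF = P/|S| = 1 (lagging).

(a) P = 1.743 W  (b) Q = 0.0168 VAR  (c) S = 1.743 VA  (d) PF = 1 (lagging)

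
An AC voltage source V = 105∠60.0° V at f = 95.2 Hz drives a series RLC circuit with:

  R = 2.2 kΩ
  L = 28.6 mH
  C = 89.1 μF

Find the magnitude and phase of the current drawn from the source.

Step 1 — Angular frequency: ω = 2π·f = 2π·95.2 = 598.2 rad/s.
Step 2 — Component impedances:
  R: Z = R = 2200 Ω
  L: Z = jωL = j·598.2·0.0286 = 0 + j17.11 Ω
  C: Z = 1/(jωC) = -j/(ω·C) = 0 - j18.76 Ω
Step 3 — Series combination: Z_total = R + L + C = 2200 - j1.656 Ω = 2200∠-0.0° Ω.
Step 4 — Source phasor: V = 105∠60.0° V = 52.5 + j90.93 V.
Step 5 — Ohm's law: I = V / Z_total = (52.5 + j90.93) / (2200 - j1.656) = 0.02383 + j0.04135 A.
Step 6 — Convert to polar: |I| = 0.04773 A, ∠I = 60.0°.

I = 0.04773∠60.0° A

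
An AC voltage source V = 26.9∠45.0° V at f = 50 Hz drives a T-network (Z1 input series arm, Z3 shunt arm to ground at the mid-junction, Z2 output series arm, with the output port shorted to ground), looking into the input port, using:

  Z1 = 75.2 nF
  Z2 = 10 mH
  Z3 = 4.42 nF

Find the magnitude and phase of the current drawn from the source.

Step 1 — Angular frequency: ω = 2π·f = 2π·50 = 314.2 rad/s.
Step 2 — Component impedances:
  Z1: Z = 1/(jωC) = -j/(ω·C) = 0 - j4.233e+04 Ω
  Z2: Z = jωL = j·314.2·0.01 = 0 + j3.142 Ω
  Z3: Z = 1/(jωC) = -j/(ω·C) = 0 - j7.202e+05 Ω
Step 3 — With the output port shorted to ground, the output series arm Z2 runs from the junction to ground; the shunt arm Z3 also runs from the junction to ground. They appear in parallel: Z3 || Z2 = 0 + j3.142 Ω.
Step 4 — Series with input arm Z1: Z_in = Z1 + (Z3 || Z2) = 0 - j4.233e+04 Ω = 4.233e+04∠-90.0° Ω.
Step 5 — Source phasor: V = 26.9∠45.0° V = 19.02 + j19.02 V.
Step 6 — Ohm's law: I = V / Z_total = (19.02 + j19.02) / (0 - j4.233e+04) = -0.0004494 + j0.0004494 A.
Step 7 — Convert to polar: |I| = 0.0006356 A, ∠I = 135.0°.

I = 0.0006356∠135.0° A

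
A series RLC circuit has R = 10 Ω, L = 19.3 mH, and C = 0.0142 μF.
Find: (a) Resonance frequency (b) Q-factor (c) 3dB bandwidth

Step 1 — Resonance condition Im(Z)=0 gives ω₀ = 1/√(LC).
Step 2 — ω₀ = 1/√(0.0193·1.42e-08) = 6.041e+04 rad/s.
Step 3 — f₀ = ω₀/(2π) = 9614 Hz.
Step 4 — Series Q: Q = ω₀L/R = 6.041e+04·0.0193/10 = 116.6.
Step 5 — 3dB bandwidth: Δω = ω₀/Q = 518.1 rad/s; BW = Δω/(2π) = 82.46 Hz.

(a) f₀ = 9614 Hz  (b) Q = 116.6  (c) BW = 82.46 Hz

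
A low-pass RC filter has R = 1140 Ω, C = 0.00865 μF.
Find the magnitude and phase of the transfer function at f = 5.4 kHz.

Step 1 — Angular frequency: ω = 2π·5400 = 3.393e+04 rad/s.
Step 2 — Transfer function: H(jω) = 1/(1 + jωRC).
Step 3 — Denominator: 1 + jωRC = 1 + j·3.393e+04·1140·8.65e-09 = 1 + j0.3346.
Step 4 — H = 0.8993 - j0.3009.
Step 5 — Magnitude: |H| = 0.9483 (-0.5 dB); phase: φ = -18.5°.

|H| = 0.9483 (-0.5 dB), φ = -18.5°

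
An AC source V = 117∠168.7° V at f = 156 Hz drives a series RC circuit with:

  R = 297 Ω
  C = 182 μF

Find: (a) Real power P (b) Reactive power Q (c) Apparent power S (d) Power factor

Step 1 — Angular frequency: ω = 2π·f = 2π·156 = 980.2 rad/s.
Step 2 — Component impedances:
  R: Z = R = 297 Ω
  C: Z = 1/(jωC) = -j/(ω·C) = 0 - j5.606 Ω
Step 3 — Series combination: Z_total = R + C = 297 - j5.606 Ω = 297.1∠-1.1° Ω.
Step 4 — Source phasor: V = 117∠168.7° V = -114.7 + j22.93 V.
Step 5 — Current: I = V / Z = -0.3876 + j0.06987 A = 0.3939∠169.8° A.
Step 6 — Complex power: S = V·I* = 46.07 - j0.8696 VA.
Step 7 — Real power: P = Re(S) = 46.07 W.
Step 8 — Reactive power: Q = Im(S) = -0.8696 VAR.
Step 9 — Apparent power: |S| = 46.08 VA.
Step 10 — Power factor: PF = P/|S| = 0.9998 (leading).

(a) P = 46.07 W  (b) Q = -0.8696 VAR  (c) S = 46.08 VA  (d) PF = 0.9998 (leading)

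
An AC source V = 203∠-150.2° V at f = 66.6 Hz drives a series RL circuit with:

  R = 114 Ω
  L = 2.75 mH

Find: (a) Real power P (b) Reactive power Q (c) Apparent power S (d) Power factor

Step 1 — Angular frequency: ω = 2π·f = 2π·66.6 = 418.5 rad/s.
Step 2 — Component impedances:
  R: Z = R = 114 Ω
  L: Z = jωL = j·418.5·0.00275 = 0 + j1.151 Ω
Step 3 — Series combination: Z_total = R + L = 114 + j1.151 Ω = 114∠0.6° Ω.
Step 4 — Source phasor: V = 203∠-150.2° V = -176.2 - j100.9 V.
Step 5 — Current: I = V / Z = -1.554 - j0.8693 A = 1.781∠-150.8° A.
Step 6 — Complex power: S = V·I* = 361.4 + j3.649 VA.
Step 7 — Real power: P = Re(S) = 361.4 W.
Step 8 — Reactive power: Q = Im(S) = 3.649 VAR.
Step 9 — Apparent power: |S| = 361.5 VA.
Step 10 — Power factor: PF = P/|S| = 0.9999 (lagging).

(a) P = 361.4 W  (b) Q = 3.649 VAR  (c) S = 361.5 VA  (d) PF = 0.9999 (lagging)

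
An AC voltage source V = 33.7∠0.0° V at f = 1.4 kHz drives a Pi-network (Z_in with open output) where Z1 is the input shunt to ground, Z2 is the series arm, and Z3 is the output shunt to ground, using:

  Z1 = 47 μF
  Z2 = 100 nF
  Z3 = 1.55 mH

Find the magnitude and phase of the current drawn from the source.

Step 1 — Angular frequency: ω = 2π·f = 2π·1400 = 8796 rad/s.
Step 2 — Component impedances:
  Z1: Z = 1/(jωC) = -j/(ω·C) = 0 - j2.419 Ω
  Z2: Z = 1/(jωC) = -j/(ω·C) = 0 - j1137 Ω
  Z3: Z = jωL = j·8796·0.00155 = 0 + j13.63 Ω
Step 3 — With open output, the series arm Z2 and the output shunt Z3 appear in series to ground: Z2 + Z3 = 0 - j1123 Ω.
Step 4 — Parallel with input shunt Z1: Z_in = Z1 || (Z2 + Z3) = 0 - j2.414 Ω = 2.414∠-90.0° Ω.
Step 5 — Source phasor: V = 33.7∠0.0° V = 33.7 V.
Step 6 — Ohm's law: I = V / Z_total = (33.7) / (0 - j2.414) = 0 + j13.96 A.
Step 7 — Convert to polar: |I| = 13.96 A, ∠I = 90.0°.

I = 13.96∠90.0° A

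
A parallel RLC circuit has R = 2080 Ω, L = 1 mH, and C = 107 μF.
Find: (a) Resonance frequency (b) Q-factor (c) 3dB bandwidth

Step 1 — Resonance: ω₀ = 1/√(LC) = 1/√(0.001·0.000107) = 3057 rad/s.
Step 2 — f₀ = ω₀/(2π) = 486.6 Hz.
Step 3 — Parallel Q: Q = R/(ω₀L) = 2080/(3057·0.001) = 680.4.
Step 4 — Bandwidth: Δω = ω₀/Q = 4.493 rad/s; BW = Δω/(2π) = 0.7151 Hz.

(a) f₀ = 486.6 Hz  (b) Q = 680.4  (c) BW = 0.7151 Hz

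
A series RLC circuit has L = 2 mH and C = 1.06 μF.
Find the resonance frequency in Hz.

Step 1 — Resonance condition Im(Z)=0 gives ω₀ = 1/√(LC).
Step 2 — ω₀ = 1/√(0.002·1.06e-06) = 2.172e+04 rad/s.
Step 3 — f₀ = ω₀/(2π) = 3457 Hz.

f₀ = 3457 Hz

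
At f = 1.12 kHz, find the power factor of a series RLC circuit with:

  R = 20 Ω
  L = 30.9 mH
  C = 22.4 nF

Step 1 — Angular frequency: ω = 2π·f = 2π·1120 = 7037 rad/s.
Step 2 — Component impedances:
  R: Z = R = 20 Ω
  L: Z = jωL = j·7037·0.0309 = 0 + j217.4 Ω
  C: Z = 1/(jωC) = -j/(ω·C) = 0 - j6344 Ω
Step 3 — Series combination: Z_total = R + L + C = 20 - j6126 Ω = 6126∠-89.8° Ω.
Step 4 — Power factor: PF = cos(φ) = Re(Z)/|Z| = 20/6126 = 0.003265.
Step 5 — Type: Im(Z) = -6126 ⇒ leading (phase φ = -89.8°).

PF = 0.003265 (leading, φ = -89.8°)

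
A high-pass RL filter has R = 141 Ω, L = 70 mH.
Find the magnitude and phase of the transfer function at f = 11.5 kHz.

Step 1 — Angular frequency: ω = 2π·1.15e+04 = 7.226e+04 rad/s.
Step 2 — Transfer function: H(jω) = jωL/(R + jωL).
Step 3 — Numerator jωL = j·5058; denominator R + jωL = 141 + j5058.
Step 4 — H = 0.9992 + j0.02786.
Step 5 — Magnitude: |H| = 0.9996 (-0.0 dB); phase: φ = 1.6°.

|H| = 0.9996 (-0.0 dB), φ = 1.6°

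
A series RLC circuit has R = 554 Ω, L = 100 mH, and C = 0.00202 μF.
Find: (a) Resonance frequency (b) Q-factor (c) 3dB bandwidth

Step 1 — Resonance: ω₀ = 1/√(LC) = 1/√(0.1·2.02e-09) = 7.036e+04 rad/s.
Step 2 — f₀ = ω₀/(2π) = 1.12e+04 Hz.
Step 3 — Series Q: Q = ω₀L/R = 7.036e+04·0.1/554 = 12.7.
Step 4 — Bandwidth: Δω = ω₀/Q = 5540 rad/s; BW = Δω/(2π) = 881.7 Hz.

(a) f₀ = 1.12e+04 Hz  (b) Q = 12.7  (c) BW = 881.7 Hz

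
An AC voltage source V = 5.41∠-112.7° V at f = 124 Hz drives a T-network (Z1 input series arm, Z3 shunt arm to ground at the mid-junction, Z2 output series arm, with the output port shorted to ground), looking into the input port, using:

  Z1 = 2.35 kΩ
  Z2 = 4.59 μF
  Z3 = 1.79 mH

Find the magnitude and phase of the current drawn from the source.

Step 1 — Angular frequency: ω = 2π·f = 2π·124 = 779.1 rad/s.
Step 2 — Component impedances:
  Z1: Z = R = 2350 Ω
  Z2: Z = 1/(jωC) = -j/(ω·C) = 0 - j279.6 Ω
  Z3: Z = jωL = j·779.1·0.00179 = 0 + j1.395 Ω
Step 3 — With the output port shorted to ground, the output series arm Z2 runs from the junction to ground; the shunt arm Z3 also runs from the junction to ground. They appear in parallel: Z3 || Z2 = 0 + j1.402 Ω.
Step 4 — Series with input arm Z1: Z_in = Z1 + (Z3 || Z2) = 2350 + j1.402 Ω = 2350∠0.0° Ω.
Step 5 — Source phasor: V = 5.41∠-112.7° V = -2.088 - j4.991 V.
Step 6 — Ohm's law: I = V / Z_total = (-2.088 - j4.991) / (2350 + j1.402) = -0.0008897 - j0.002123 A.
Step 7 — Convert to polar: |I| = 0.002302 A, ∠I = -112.7°.

I = 0.002302∠-112.7° A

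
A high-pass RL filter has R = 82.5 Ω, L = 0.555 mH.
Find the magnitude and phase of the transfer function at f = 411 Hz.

Step 1 — Angular frequency: ω = 2π·411 = 2582 rad/s.
Step 2 — Transfer function: H(jω) = jωL/(R + jωL).
Step 3 — Numerator jωL = j·1.433; denominator R + jωL = 82.5 + j1.433.
Step 4 — H = 0.0003017 + j0.01737.
Step 5 — Magnitude: |H| = 0.01737 (-35.2 dB); phase: φ = 89.0°.

|H| = 0.01737 (-35.2 dB), φ = 89.0°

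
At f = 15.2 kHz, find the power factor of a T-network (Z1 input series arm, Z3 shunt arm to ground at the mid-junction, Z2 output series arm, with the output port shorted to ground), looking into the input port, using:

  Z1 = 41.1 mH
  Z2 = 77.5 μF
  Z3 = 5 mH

Step 1 — Angular frequency: ω = 2π·f = 2π·1.52e+04 = 9.55e+04 rad/s.
Step 2 — Component impedances:
  Z1: Z = jωL = j·9.55e+04·0.0411 = 0 + j3925 Ω
  Z2: Z = 1/(jωC) = -j/(ω·C) = 0 - j0.1351 Ω
  Z3: Z = jωL = j·9.55e+04·0.005 = 0 + j477.5 Ω
Step 3 — With the output port shorted to ground, the output series arm Z2 runs from the junction to ground; the shunt arm Z3 also runs from the junction to ground. They appear in parallel: Z3 || Z2 = 0 - j0.1351 Ω.
Step 4 — Series with input arm Z1: Z_in = Z1 + (Z3 || Z2) = 0 + j3925 Ω = 3925∠90.0° Ω.
Step 5 — Power factor: PF = cos(φ) = Re(Z)/|Z| = 0/3925 = 0.
Step 6 — Type: Im(Z) = 3925 ⇒ lagging (phase φ = 90.0°).

PF = 0 (lagging, φ = 90.0°)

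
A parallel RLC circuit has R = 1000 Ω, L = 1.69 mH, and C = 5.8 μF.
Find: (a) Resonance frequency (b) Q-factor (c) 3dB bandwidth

Step 1 — Resonance: ω₀ = 1/√(LC) = 1/√(0.00169·5.8e-06) = 1.01e+04 rad/s.
Step 2 — f₀ = ω₀/(2π) = 1608 Hz.
Step 3 — Parallel Q: Q = R/(ω₀L) = 1000/(1.01e+04·0.00169) = 58.58.
Step 4 — Bandwidth: Δω = ω₀/Q = 172.4 rad/s; BW = Δω/(2π) = 27.44 Hz.

(a) f₀ = 1608 Hz  (b) Q = 58.58  (c) BW = 27.44 Hz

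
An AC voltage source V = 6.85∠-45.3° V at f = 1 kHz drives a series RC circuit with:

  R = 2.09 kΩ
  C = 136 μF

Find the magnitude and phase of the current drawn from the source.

Step 1 — Angular frequency: ω = 2π·f = 2π·1000 = 6283 rad/s.
Step 2 — Component impedances:
  R: Z = R = 2090 Ω
  C: Z = 1/(jωC) = -j/(ω·C) = 0 - j1.17 Ω
Step 3 — Series combination: Z_total = R + C = 2090 - j1.17 Ω = 2090∠-0.0° Ω.
Step 4 — Source phasor: V = 6.85∠-45.3° V = 4.818 - j4.869 V.
Step 5 — Ohm's law: I = V / Z_total = (4.818 - j4.869) / (2090 - j1.17) = 0.002307 - j0.002328 A.
Step 6 — Convert to polar: |I| = 0.003278 A, ∠I = -45.3°.

I = 0.003278∠-45.3° A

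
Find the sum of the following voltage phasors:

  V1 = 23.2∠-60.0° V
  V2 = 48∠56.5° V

Step 1 — Convert each phasor to rectangular form:
  V1 = 23.2·(cos(-60.0°) + j·sin(-60.0°)) = 11.6 - j20.09 V
  V2 = 48·(cos(56.5°) + j·sin(56.5°)) = 26.49 + j40.03 V
Step 2 — Sum components: V_total = 38.09 + j19.93 V.
Step 3 — Convert to polar: |V_total| = 42.99 V, ∠V_total = 27.6°.

V_total = 42.99∠27.6° V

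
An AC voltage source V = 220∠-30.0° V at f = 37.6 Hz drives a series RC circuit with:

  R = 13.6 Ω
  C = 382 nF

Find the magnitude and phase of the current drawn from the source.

Step 1 — Angular frequency: ω = 2π·f = 2π·37.6 = 236.2 rad/s.
Step 2 — Component impedances:
  R: Z = R = 13.6 Ω
  C: Z = 1/(jωC) = -j/(ω·C) = 0 - j1.108e+04 Ω
Step 3 — Series combination: Z_total = R + C = 13.6 - j1.108e+04 Ω = 1.108e+04∠-89.9° Ω.
Step 4 — Source phasor: V = 220∠-30.0° V = 190.5 - j110 V.
Step 5 — Ohm's law: I = V / Z_total = (190.5 - j110) / (13.6 - j1.108e+04) = 0.009948 + j0.01718 A.
Step 6 — Convert to polar: |I| = 0.01985 A, ∠I = 59.9°.

I = 0.01985∠59.9° A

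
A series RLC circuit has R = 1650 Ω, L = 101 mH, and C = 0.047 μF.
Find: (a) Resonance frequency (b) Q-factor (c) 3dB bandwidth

Step 1 — Resonance: ω₀ = 1/√(LC) = 1/√(0.101·4.7e-08) = 1.451e+04 rad/s.
Step 2 — f₀ = ω₀/(2π) = 2310 Hz.
Step 3 — Series Q: Q = ω₀L/R = 1.451e+04·0.101/1650 = 0.8884.
Step 4 — Bandwidth: Δω = ω₀/Q = 1.634e+04 rad/s; BW = Δω/(2π) = 2600 Hz.

(a) f₀ = 2310 Hz  (b) Q = 0.8884  (c) BW = 2600 Hz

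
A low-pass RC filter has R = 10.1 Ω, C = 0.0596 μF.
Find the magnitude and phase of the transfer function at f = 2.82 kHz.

Step 1 — Angular frequency: ω = 2π·2820 = 1.772e+04 rad/s.
Step 2 — Transfer function: H(jω) = 1/(1 + jωRC).
Step 3 — Denominator: 1 + jωRC = 1 + j·1.772e+04·10.1·5.96e-08 = 1 + j0.01067.
Step 4 — H = 0.9999 - j0.01066.
Step 5 — Magnitude: |H| = 0.9999 (-0.0 dB); phase: φ = -0.6°.

|H| = 0.9999 (-0.0 dB), φ = -0.6°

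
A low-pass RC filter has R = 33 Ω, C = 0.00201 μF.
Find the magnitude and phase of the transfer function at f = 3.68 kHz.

Step 1 — Angular frequency: ω = 2π·3680 = 2.312e+04 rad/s.
Step 2 — Transfer function: H(jω) = 1/(1 + jωRC).
Step 3 — Denominator: 1 + jωRC = 1 + j·2.312e+04·33·2.01e-09 = 1 + j0.001534.
Step 4 — H = 1 - j0.001534.
Step 5 — Magnitude: |H| = 1 (-0.0 dB); phase: φ = -0.1°.

|H| = 1 (-0.0 dB), φ = -0.1°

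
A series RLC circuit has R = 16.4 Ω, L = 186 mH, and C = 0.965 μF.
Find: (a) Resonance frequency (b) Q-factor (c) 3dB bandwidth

Step 1 — Resonance condition Im(Z)=0 gives ω₀ = 1/√(LC).
Step 2 — ω₀ = 1/√(0.186·9.65e-07) = 2360 rad/s.
Step 3 — f₀ = ω₀/(2π) = 375.7 Hz.
Step 4 — Series Q: Q = ω₀L/R = 2360·0.186/16.4 = 26.77.
Step 5 — 3dB bandwidth: Δω = ω₀/Q = 88.17 rad/s; BW = Δω/(2π) = 14.03 Hz.

(a) f₀ = 375.7 Hz  (b) Q = 26.77  (c) BW = 14.03 Hz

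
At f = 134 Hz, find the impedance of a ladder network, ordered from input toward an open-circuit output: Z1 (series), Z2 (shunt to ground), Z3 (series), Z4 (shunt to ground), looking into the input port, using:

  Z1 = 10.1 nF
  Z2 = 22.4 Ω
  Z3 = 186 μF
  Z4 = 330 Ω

Step 1 — Angular frequency: ω = 2π·f = 2π·134 = 841.9 rad/s.
Step 2 — Component impedances:
  Z1: Z = 1/(jωC) = -j/(ω·C) = 0 - j1.176e+05 Ω
  Z2: Z = R = 22.4 Ω
  Z3: Z = 1/(jωC) = -j/(ω·C) = 0 - j6.386 Ω
  Z4: Z = R = 330 Ω
Step 3 — Ladder network (open output): work backward from the far end, alternating series and parallel combinations. Z_in = 20.98 - j1.176e+05 Ω = 1.176e+05∠-90.0° Ω.

Z = 20.98 - j1.176e+05 Ω = 1.176e+05∠-90.0° Ω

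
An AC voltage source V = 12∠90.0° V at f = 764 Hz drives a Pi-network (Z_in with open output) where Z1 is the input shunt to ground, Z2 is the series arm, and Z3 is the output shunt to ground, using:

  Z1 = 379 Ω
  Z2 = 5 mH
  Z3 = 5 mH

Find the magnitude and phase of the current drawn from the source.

Step 1 — Angular frequency: ω = 2π·f = 2π·764 = 4800 rad/s.
Step 2 — Component impedances:
  Z1: Z = R = 379 Ω
  Z2: Z = jωL = j·4800·0.005 = 0 + j24 Ω
  Z3: Z = jωL = j·4800·0.005 = 0 + j24 Ω
Step 3 — With open output, the series arm Z2 and the output shunt Z3 appear in series to ground: Z2 + Z3 = 0 + j48 Ω.
Step 4 — Parallel with input shunt Z1: Z_in = Z1 || (Z2 + Z3) = 5.984 + j47.25 Ω = 47.62∠82.8° Ω.
Step 5 — Source phasor: V = 12∠90.0° V = 0 + j12 V.
Step 6 — Ohm's law: I = V / Z_total = (0 + j12) / (5.984 + j47.25) = 0.25 + j0.03166 A.
Step 7 — Convert to polar: |I| = 0.252 A, ∠I = 7.2°.

I = 0.252∠7.2° A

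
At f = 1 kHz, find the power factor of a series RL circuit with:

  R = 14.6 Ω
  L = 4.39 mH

Step 1 — Angular frequency: ω = 2π·f = 2π·1000 = 6283 rad/s.
Step 2 — Component impedances:
  R: Z = R = 14.6 Ω
  L: Z = jωL = j·6283·0.00439 = 0 + j27.58 Ω
Step 3 — Series combination: Z_total = R + L = 14.6 + j27.58 Ω = 31.21∠62.1° Ω.
Step 4 — Power factor: PF = cos(φ) = Re(Z)/|Z| = 14.6/31.21 = 0.4678.
Step 5 — Type: Im(Z) = 27.58 ⇒ lagging (phase φ = 62.1°).

PF = 0.4678 (lagging, φ = 62.1°)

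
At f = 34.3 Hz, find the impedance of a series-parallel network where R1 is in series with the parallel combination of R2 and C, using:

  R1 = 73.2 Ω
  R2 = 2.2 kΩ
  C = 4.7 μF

Step 1 — Angular frequency: ω = 2π·f = 2π·34.3 = 215.5 rad/s.
Step 2 — Component impedances:
  R1: Z = R = 73.2 Ω
  R2: Z = R = 2200 Ω
  C: Z = 1/(jωC) = -j/(ω·C) = 0 - j987.3 Ω
Step 3 — Parallel branch: R2 || C = 1/(1/R2 + 1/C) = 368.8 - j821.8 Ω.
Step 4 — Series with R1: Z_total = R1 + (R2 || C) = 442 - j821.8 Ω = 933.1∠-61.7° Ω.

Z = 442 - j821.8 Ω = 933.1∠-61.7° Ω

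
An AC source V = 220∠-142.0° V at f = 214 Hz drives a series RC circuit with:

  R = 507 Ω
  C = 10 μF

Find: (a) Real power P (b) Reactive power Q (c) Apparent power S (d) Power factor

Step 1 — Angular frequency: ω = 2π·f = 2π·214 = 1345 rad/s.
Step 2 — Component impedances:
  R: Z = R = 507 Ω
  C: Z = 1/(jωC) = -j/(ω·C) = 0 - j74.37 Ω
Step 3 — Series combination: Z_total = R + C = 507 - j74.37 Ω = 512.4∠-8.3° Ω.
Step 4 — Source phasor: V = 220∠-142.0° V = -173.4 - j135.4 V.
Step 5 — Current: I = V / Z = -0.2964 - j0.3106 A = 0.4293∠-133.7° A.
Step 6 — Complex power: S = V·I* = 93.45 - j13.71 VA.
Step 7 — Real power: P = Re(S) = 93.45 W.
Step 8 — Reactive power: Q = Im(S) = -13.71 VAR.
Step 9 — Apparent power: |S| = 94.45 VA.
Step 10 — Power factor: PF = P/|S| = 0.9894 (leading).

(a) P = 93.45 W  (b) Q = -13.71 VAR  (c) S = 94.45 VA  (d) PF = 0.9894 (leading)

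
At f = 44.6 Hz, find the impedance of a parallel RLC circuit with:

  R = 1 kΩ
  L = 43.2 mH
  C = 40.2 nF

Step 1 — Angular frequency: ω = 2π·f = 2π·44.6 = 280.2 rad/s.
Step 2 — Component impedances:
  R: Z = R = 1000 Ω
  L: Z = jωL = j·280.2·0.0432 = 0 + j12.11 Ω
  C: Z = 1/(jωC) = -j/(ω·C) = 0 - j8.877e+04 Ω
Step 3 — Parallel combination: 1/Z_total = 1/R + 1/L + 1/C; Z_total = 0.1466 + j12.11 Ω = 12.11∠89.3° Ω.

Z = 0.1466 + j12.11 Ω = 12.11∠89.3° Ω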